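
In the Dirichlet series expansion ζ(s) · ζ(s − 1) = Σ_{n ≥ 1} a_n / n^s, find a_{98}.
σ(98) = 171

In the product (Σ m^0/m^s)(Σ k / k^s) = Σ (Σ_{d | n} d) / n^s, the coefficient of 1/n^s is σ(n) = Σ_{d | n} d. For n = 98, divisors are [1, 2, 7, 14, 49, 98]; summing: σ(98) = 171.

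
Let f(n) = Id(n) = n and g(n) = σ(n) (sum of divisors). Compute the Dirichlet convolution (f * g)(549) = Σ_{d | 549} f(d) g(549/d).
(Id * σ)(549) = 4182

Divisors of 549: [1, 3, 9, 61, 183, 549]. For each d | 549:
  d = 1: Id(1) · σ(549/1) = 1 · 806 = 806
  d = 3: Id(3) · σ(549/3) = 3 · 248 = 744
  d = 9: Id(9) · σ(549/9) = 9 · 62 = 558
  d = 61: Id(61) · σ(549/61) = 61 · 13 = 793
  d = 183: Id(183) · σ(549/183) = 183 · 4 = 732
  d = 549: Id(549) · σ(549/549) = 549 · 1 = 549
Summing: (Id * σ)(549) = 806 + 744 + 558 + 793 + 732 + 549 = 4182.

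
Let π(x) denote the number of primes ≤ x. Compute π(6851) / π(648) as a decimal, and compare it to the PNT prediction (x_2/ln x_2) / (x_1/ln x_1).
π(6851)/π(648) = 881/118 ≈ 7.4661;  PNT prediction ≈ 7.7496.

π(648) = 118 and π(6851) = 881, so π(6851)/π(648) ≈ 7.4661. The PNT-predicted ratio is (6851/ln(6851)) / (648/ln(648)) ≈ 7.7496. The two agree to within a few percent, as expected.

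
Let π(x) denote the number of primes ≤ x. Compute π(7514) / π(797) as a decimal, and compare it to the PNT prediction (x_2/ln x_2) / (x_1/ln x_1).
π(7514)/π(797) = 951/139 ≈ 6.8417;  PNT prediction ≈ 7.0576.

π(797) = 139 and π(7514) = 951, so π(7514)/π(797) ≈ 6.8417. The PNT-predicted ratio is (7514/ln(7514)) / (797/ln(797)) ≈ 7.0576. The two agree to within a few percent, as expected.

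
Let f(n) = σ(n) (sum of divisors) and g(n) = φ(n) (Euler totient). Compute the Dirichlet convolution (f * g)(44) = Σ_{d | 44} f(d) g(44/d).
(σ * φ)(44) = 264

Divisors of 44: [1, 2, 4, 11, 22, 44]. For each d | 44:
  d = 1: σ(1) · φ(44/1) = 1 · 20 = 20
  d = 2: σ(2) · φ(44/2) = 3 · 10 = 30
  d = 4: σ(4) · φ(44/4) = 7 · 10 = 70
  d = 11: σ(11) · φ(44/11) = 12 · 2 = 24
  d = 22: σ(22) · φ(44/22) = 36 · 1 = 36
  d = 44: σ(44) · φ(44/44) = 84 · 1 = 84
Summing: (σ * φ)(44) = 20 + 30 + 70 + 24 + 36 + 84 = 264.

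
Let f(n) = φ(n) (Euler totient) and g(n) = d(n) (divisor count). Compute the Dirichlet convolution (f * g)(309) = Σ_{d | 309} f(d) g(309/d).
(φ * d)(309) = 416

Divisors of 309: [1, 3, 103, 309]. For each d | 309:
  d = 1: φ(1) · d(309/1) = 1 · 4 = 4
  d = 3: φ(3) · d(309/3) = 2 · 2 = 4
  d = 103: φ(103) · d(309/103) = 102 · 2 = 204
  d = 309: φ(309) · d(309/309) = 204 · 1 = 204
Summing: (φ * d)(309) = 4 + 4 + 204 + 204 = 416.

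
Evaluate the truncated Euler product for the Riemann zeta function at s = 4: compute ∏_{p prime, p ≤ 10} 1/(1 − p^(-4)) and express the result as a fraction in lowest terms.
∏ = 7203/6656

The primes p ≤ 10 are [2, 3, 5, 7]. For each prime, (1 − 1/p^4)^(-1) = p^4 / (p^4 − 1). The product is (1 − 1/2^4)^(-1), (1 − 1/3^4)^(-1), (1 − 1/5^4)^(-1), (1 − 1/7^4)^(-1) = ∏ p^4 / (p^4 − 1) = 7203/6656.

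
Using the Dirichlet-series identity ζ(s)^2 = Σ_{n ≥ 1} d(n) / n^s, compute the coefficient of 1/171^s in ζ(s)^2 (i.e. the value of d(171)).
d(171) = 6

ζ(s)^2 = (Σ 1/m^s)(Σ 1/k^s). The coefficient of 1/n^s in the product is the number of ordered pairs (m, k) with mk = n, which equals d(n). For n = 171, divisors are [1, 3, 9, 19, 57, 171], so d(171) = 6.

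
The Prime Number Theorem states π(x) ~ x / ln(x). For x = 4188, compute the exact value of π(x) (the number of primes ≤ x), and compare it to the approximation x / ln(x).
π(4188) = 574;  x/ln(x) ≈ 502.16;  relative error ≈ 12.52%.

Directly count primes up to 4188: π(4188) = 574. The PNT approximation gives 4188/ln(4188) ≈ 4188/8.33998 ≈ 502.16. Relative error (π(x) − x/ln(x)) / π(x) ≈ 12.52%; the approximation is known to undercount slightly (Li(x) is a better estimate).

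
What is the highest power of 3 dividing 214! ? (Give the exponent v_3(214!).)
v_3(214!) = 103

Legendre's formula: v_p(n!) = Σ_{k ≥ 1} ⌊n / p^k⌋. For p = 3, n = 214, the terms are:
  ⌊214/3^1⌋ = ⌊214/3⌋ = 71
  ⌊214/3^2⌋ = ⌊214/9⌋ = 23
  ⌊214/3^3⌋ = ⌊214/27⌋ = 7
  ⌊214/3^4⌋ = ⌊214/81⌋ = 2
(the next term ⌊214/3^5⌋ = 0, terminating the sum). Summing: v_3(214!) = 71 + 23 + 7 + 2 = 103.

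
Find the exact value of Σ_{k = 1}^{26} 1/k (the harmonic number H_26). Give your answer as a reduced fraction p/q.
H_26 = 34395742267/8923714800

Direct summation: H_26 = 1 + 1/2 + ... + 1/26. The least common denominator is lcm(1, ..., 26) = 26771144400; over this denominator the numerator is 26771144400 + 13385572200 + 8923714800 + 6692786100 + 5354228880 + 4461857400 + 3824449200 + 3346393050 + 2974571600 + 2677114440 + 2433740400 + 2230928700 + 2059318800 + 1912224600 + 1784742960 + 1673196525 + 1574773200 + 1487285800 + 1409007600 + 1338557220 + 1274816400 + 1216870200 + 1163962800 + 1115464350 + 1070845776 + 1029659400 = 103187226801, so H_26 = 103187226801/26771144400; reducing by gcd(103187226801, 26771144400) = 3 gives 34395742267/8923714800 ≈ 3.85442. (The PNT-adjacent estimate ln(26) + γ ≈ 3.83531 matches within O(1/n).)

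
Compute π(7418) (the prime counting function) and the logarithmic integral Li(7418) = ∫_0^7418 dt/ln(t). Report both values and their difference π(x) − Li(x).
π(7418) = 941;  Li(7418) ≈ 961.39;  π(x) − Li(x) ≈ -20.39.

Direct count of primes ≤ 7418 gives π(7418) = 941. Numerical evaluation of the logarithmic integral gives Li(7418) ≈ 961.39. The difference π(x) − Li(x) ≈ -20.39 is typically negative for small/moderate x (Li(x) overestimates), though Littlewood's theorem shows this sign changes infinitely often.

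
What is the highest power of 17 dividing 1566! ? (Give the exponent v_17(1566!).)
v_17(1566!) = 97

Legendre's formula: v_p(n!) = Σ_{k ≥ 1} ⌊n / p^k⌋. For p = 17, n = 1566, the terms are:
  ⌊1566/17^1⌋ = ⌊1566/17⌋ = 92
  ⌊1566/17^2⌋ = ⌊1566/289⌋ = 5
(the next term ⌊1566/17^3⌋ = 0, terminating the sum). Summing: v_17(1566!) = 92 + 5 = 97.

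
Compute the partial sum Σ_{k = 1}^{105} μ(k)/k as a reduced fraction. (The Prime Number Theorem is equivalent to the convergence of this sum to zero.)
Σ μ(k)/k = -8915416487220473705412024884245769093/1142134453758344198700310554223440876010

Values of μ(k) for 1 ≤ k ≤ 105: μ(1) = 1, μ(2) = -1, μ(3) = -1, μ(5) = -1, μ(6) = 1, μ(7) = -1, μ(10) = 1, μ(11) = -1, μ(13) = -1, μ(14) = 1, μ(15) = 1, μ(17) = -1, μ(19) = -1, μ(21) = 1, μ(22) = 1, μ(23) = -1, μ(26) = 1, μ(29) = -1, μ(30) = -1, μ(31) = -1, μ(33) = 1, μ(34) = 1, μ(35) = 1, μ(37) = -1, μ(38) = 1, μ(39) = 1, μ(41) = -1, μ(42) = -1, μ(43) = -1, μ(46) = 1, μ(47) = -1, μ(51) = 1, μ(53) = -1, μ(55) = 1, μ(57) = 1, μ(58) = 1, μ(59) = -1, μ(61) = -1, μ(62) = 1, μ(65) = 1, μ(66) = -1, μ(67) = -1, μ(69) = 1, μ(70) = -1, μ(71) = -1, μ(73) = -1, μ(74) = 1, μ(77) = 1, μ(78) = -1, μ(79) = -1, μ(82) = 1, μ(83) = -1, μ(85) = 1, μ(86) = 1, μ(87) = 1, μ(89) = -1, μ(91) = 1, μ(93) = 1, μ(94) = 1, μ(95) = 1, μ(97) = -1, μ(101) = -1, μ(102) = -1, μ(103) = -1, μ(105) = -1, with μ = 0 on non-squarefree integers. Summing μ(k)/k for k where μ(k) ≠ 0 gives -8915416487220473705412024884245769093/1142134453758344198700310554223440876010 ≈ -0.0078. (PNT ⟺ this sum → 0 as n → ∞.)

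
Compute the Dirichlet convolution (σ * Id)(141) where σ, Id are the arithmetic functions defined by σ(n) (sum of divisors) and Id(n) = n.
(σ * Id)(141) = 665

Divisors of 141: [1, 3, 47, 141]. For each d | 141:
  d = 1: σ(1) · Id(141/1) = 1 · 141 = 141
  d = 3: σ(3) · Id(141/3) = 4 · 47 = 188
  d = 47: σ(47) · Id(141/47) = 48 · 3 = 144
  d = 141: σ(141) · Id(141/141) = 192 · 1 = 192
Summing: (σ * Id)(141) = 141 + 188 + 144 + 192 = 665.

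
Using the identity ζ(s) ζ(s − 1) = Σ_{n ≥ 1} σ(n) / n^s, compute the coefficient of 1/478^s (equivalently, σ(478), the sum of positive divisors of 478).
σ(478) = 720

In the product (Σ m^0/m^s)(Σ k / k^s) = Σ (Σ_{d | n} d) / n^s, the coefficient of 1/n^s is σ(n) = Σ_{d | n} d. For n = 478, divisors are [1, 2, 239, 478]; summing: σ(478) = 720.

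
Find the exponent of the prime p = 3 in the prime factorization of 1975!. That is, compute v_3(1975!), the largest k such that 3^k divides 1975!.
v_3(1975!) = 984

Legendre's formula: v_p(n!) = Σ_{k ≥ 1} ⌊n / p^k⌋. For p = 3, n = 1975, the terms are:
  ⌊1975/3^1⌋ = ⌊1975/3⌋ = 658
  ⌊1975/3^2⌋ = ⌊1975/9⌋ = 219
  ⌊1975/3^3⌋ = ⌊1975/27⌋ = 73
  ⌊1975/3^4⌋ = ⌊1975/81⌋ = 24
  ⌊1975/3^5⌋ = ⌊1975/243⌋ = 8
  ⌊1975/3^6⌋ = ⌊1975/729⌋ = 2
(the next term ⌊1975/3^7⌋ = 0, terminating the sum). Summing: v_3(1975!) = 658 + 219 + 73 + 24 + 8 + 2 = 984.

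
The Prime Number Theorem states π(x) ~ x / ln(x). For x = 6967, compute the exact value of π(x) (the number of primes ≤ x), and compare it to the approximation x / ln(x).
π(6967) = 895;  x/ln(x) ≈ 787.33;  relative error ≈ 12.03%.

Directly count primes up to 6967: π(6967) = 895. The PNT approximation gives 6967/ln(6967) ≈ 6967/8.84894 ≈ 787.33. Relative error (π(x) − x/ln(x)) / π(x) ≈ 12.03%; the approximation is known to undercount slightly (Li(x) is a better estimate).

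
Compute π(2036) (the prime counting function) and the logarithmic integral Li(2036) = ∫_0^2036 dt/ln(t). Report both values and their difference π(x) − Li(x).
π(2036) = 308;  Li(2036) ≈ 319.54;  π(x) − Li(x) ≈ -11.54.

Direct count of primes ≤ 2036 gives π(2036) = 308. Numerical evaluation of the logarithmic integral gives Li(2036) ≈ 319.54. The difference π(x) − Li(x) ≈ -11.54 is typically negative for small/moderate x (Li(x) overestimates), though Littlewood's theorem shows this sign changes infinitely often.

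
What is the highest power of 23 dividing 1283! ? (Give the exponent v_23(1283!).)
v_23(1283!) = 57

Legendre's formula: v_p(n!) = Σ_{k ≥ 1} ⌊n / p^k⌋. For p = 23, n = 1283, the terms are:
  ⌊1283/23^1⌋ = ⌊1283/23⌋ = 55
  ⌊1283/23^2⌋ = ⌊1283/529⌋ = 2
(the next term ⌊1283/23^3⌋ = 0, terminating the sum). Summing: v_23(1283!) = 55 + 2 = 57.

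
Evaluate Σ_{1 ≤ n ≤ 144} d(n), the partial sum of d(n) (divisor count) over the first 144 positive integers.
Σ_{n ≤ 144} d(n) = 746

Compute d(n) for each 1 ≤ n ≤ 144: d(1) = 1, d(2) = 2, d(3) = 2, d(4) = 3, d(5) = 2, d(6) = 4, d(7) = 2, d(8) = 4, d(9) = 3, d(10) = 4, d(11) = 2, d(12) = 6, d(13) = 2, d(14) = 4, d(15) = 4, d(16) = 5, d(17) = 2, d(18) = 6, d(19) = 2, d(20) = 6, d(21) = 4, d(22) = 4, d(23) = 2, d(24) = 8, d(25) = 3, d(26) = 4, d(27) = 4, d(28) = 6, d(29) = 2, d(30) = 8, d(31) = 2, d(32) = 6, d(33) = 4, d(34) = 4, d(35) = 4, d(36) = 9, d(37) = 2, d(38) = 4, d(39) = 4, d(40) = 8, d(41) = 2, d(42) = 8, d(43) = 2, d(44) = 6, d(45) = 6, d(46) = 4, d(47) = 2, d(48) = 10, d(49) = 3, d(50) = 6, d(51) = 4, d(52) = 6, d(53) = 2, d(54) = 8, d(55) = 4, d(56) = 8, d(57) = 4, d(58) = 4, d(59) = 2, d(60) = 12, d(61) = 2, d(62) = 4, d(63) = 6, d(64) = 7, d(65) = 4, d(66) = 8, d(67) = 2, d(68) = 6, d(69) = 4, d(70) = 8, d(71) = 2, d(72) = 12, d(73) = 2, d(74) = 4, d(75) = 6, d(76) = 6, d(77) = 4, d(78) = 8, d(79) = 2, d(80) = 10, d(81) = 5, d(82) = 4, d(83) = 2, d(84) = 12, d(85) = 4, d(86) = 4, d(87) = 4, d(88) = 8, d(89) = 2, d(90) = 12, d(91) = 4, d(92) = 6, d(93) = 4, d(94) = 4, d(95) = 4, d(96) = 12, d(97) = 2, d(98) = 6, d(99) = 6, d(100) = 9, d(101) = 2, d(102) = 8, d(103) = 2, d(104) = 8, d(105) = 8, d(106) = 4, d(107) = 2, d(108) = 12, d(109) = 2, d(110) = 8, d(111) = 4, d(112) = 10, d(113) = 2, d(114) = 8, d(115) = 4, d(116) = 6, d(117) = 6, d(118) = 4, d(119) = 4, d(120) = 16, d(121) = 3, d(122) = 4, d(123) = 4, d(124) = 6, d(125) = 4, d(126) = 12, d(127) = 2, d(128) = 8, d(129) = 4, d(130) = 8, d(131) = 2, d(132) = 12, d(133) = 4, d(134) = 4, d(135) = 8, d(136) = 8, d(137) = 2, d(138) = 8, d(139) = 2, d(140) = 12, d(141) = 4, d(142) = 4, d(143) = 4, d(144) = 15. Summing all 144 values: 746. (Dirichlet's divisor formula: Σ_{n ≤ x} d(n) = x ln(x) + (2γ − 1) x + O(√x). For x = 144, the asymptotic estimate is ≈ 737.89.)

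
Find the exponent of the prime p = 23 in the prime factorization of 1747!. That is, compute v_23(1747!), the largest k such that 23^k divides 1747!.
v_23(1747!) = 78

Legendre's formula: v_p(n!) = Σ_{k ≥ 1} ⌊n / p^k⌋. For p = 23, n = 1747, the terms are:
  ⌊1747/23^1⌋ = ⌊1747/23⌋ = 75
  ⌊1747/23^2⌋ = ⌊1747/529⌋ = 3
(the next term ⌊1747/23^3⌋ = 0, terminating the sum). Summing: v_23(1747!) = 75 + 3 = 78.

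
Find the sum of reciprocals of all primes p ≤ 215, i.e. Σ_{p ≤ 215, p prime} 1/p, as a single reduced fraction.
Σ 1/p = 3215488142498485484492183158345029261034221047849345857469577412562094716564064084247/1645783550795210387735581011435590727981167322669649249414629852197255934130751870910

π(215) = 47, so the primes ≤ 215 are [2, 3, 5, 7, 11, 13, 17, 19, 23, 29, 31, 37, 41, 43, 47, 53, 59, 61, 67, 71, 73, 79, 83, 89, 97, 101, 103, 107, 109, 113, 127, 131, 137, 139, 149, 151, 157, 163, 167, 173, 179, 181, 191, 193, 197, 199, 211]. Summing 1/p over these primes: 3215488142498485484492183158345029261034221047849345857469577412562094716564064084247/1645783550795210387735581011435590727981167322669649249414629852197255934130751870910 ≈ 1.9538. Mertens estimate ln ln(215) + 0.2615 ≈ 1.9424.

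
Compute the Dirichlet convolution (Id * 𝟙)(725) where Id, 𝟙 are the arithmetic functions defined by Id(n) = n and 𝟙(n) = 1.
(Id * 𝟙)(725) = 930

Divisors of 725: [1, 5, 25, 29, 145, 725]. For each d | 725:
  d = 1: Id(1) · 𝟙(725/1) = 1 · 1 = 1
  d = 5: Id(5) · 𝟙(725/5) = 5 · 1 = 5
  d = 25: Id(25) · 𝟙(725/25) = 25 · 1 = 25
  d = 29: Id(29) · 𝟙(725/29) = 29 · 1 = 29
  d = 145: Id(145) · 𝟙(725/145) = 145 · 1 = 145
  d = 725: Id(725) · 𝟙(725/725) = 725 · 1 = 725
Summing: (Id * 𝟙)(725) = 1 + 5 + 25 + 29 + 145 + 725 = 930.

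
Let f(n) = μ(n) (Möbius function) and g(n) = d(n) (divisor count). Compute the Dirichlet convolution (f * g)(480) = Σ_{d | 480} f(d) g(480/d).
(μ * d)(480) = 1

Divisors of 480: [1, 2, 3, 4, 5, 6, 8, 10, 12, 15, 16, 20, 24, 30, 32, 40, 48, 60, 80, 96, 120, 160, 240, 480]. For each d | 480:
  d = 1: μ(1) · d(480/1) = 1 · 24 = 24
  d = 2: μ(2) · d(480/2) = -1 · 20 = -20
  d = 3: μ(3) · d(480/3) = -1 · 12 = -12
  d = 4: μ(4) · d(480/4) = 0 · 16 = 0
  d = 5: μ(5) · d(480/5) = -1 · 12 = -12
  d = 6: μ(6) · d(480/6) = 1 · 10 = 10
  d = 8: μ(8) · d(480/8) = 0 · 12 = 0
  d = 10: μ(10) · d(480/10) = 1 · 10 = 10
  d = 12: μ(12) · d(480/12) = 0 · 8 = 0
  d = 15: μ(15) · d(480/15) = 1 · 6 = 6
  d = 16: μ(16) · d(480/16) = 0 · 8 = 0
  d = 20: μ(20) · d(480/20) = 0 · 8 = 0
  d = 24: μ(24) · d(480/24) = 0 · 6 = 0
  d = 30: μ(30) · d(480/30) = -1 · 5 = -5
  d = 32: μ(32) · d(480/32) = 0 · 4 = 0
  d = 40: μ(40) · d(480/40) = 0 · 6 = 0
  d = 48: μ(48) · d(480/48) = 0 · 4 = 0
  d = 60: μ(60) · d(480/60) = 0 · 4 = 0
  d = 80: μ(80) · d(480/80) = 0 · 4 = 0
  d = 96: μ(96) · d(480/96) = 0 · 2 = 0
  d = 120: μ(120) · d(480/120) = 0 · 3 = 0
  d = 160: μ(160) · d(480/160) = 0 · 2 = 0
  d = 240: μ(240) · d(480/240) = 0 · 2 = 0
  d = 480: μ(480) · d(480/480) = 0 · 1 = 0
Summing: (μ * d)(480) = 24 + -20 + -12 + 0 + -12 + 10 + 0 + 10 + 0 + 6 + 0 + 0 + 0 + -5 + 0 + 0 + 0 + 0 + 0 + 0 + 0 + 0 + 0 + 0 = 1.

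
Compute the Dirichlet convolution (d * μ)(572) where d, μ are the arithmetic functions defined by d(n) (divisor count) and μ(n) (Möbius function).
(d * μ)(572) = 1

Divisors of 572: [1, 2, 4, 11, 13, 22, 26, 44, 52, 143, 286, 572]. For each d | 572:
  d = 1: d(1) · μ(572/1) = 1 · 0 = 0
  d = 2: d(2) · μ(572/2) = 2 · -1 = -2
  d = 4: d(4) · μ(572/4) = 3 · 1 = 3
  d = 11: d(11) · μ(572/11) = 2 · 0 = 0
  d = 13: d(13) · μ(572/13) = 2 · 0 = 0
  d = 22: d(22) · μ(572/22) = 4 · 1 = 4
  d = 26: d(26) · μ(572/26) = 4 · 1 = 4
  d = 44: d(44) · μ(572/44) = 6 · -1 = -6
  d = 52: d(52) · μ(572/52) = 6 · -1 = -6
  d = 143: d(143) · μ(572/143) = 4 · 0 = 0
  d = 286: d(286) · μ(572/286) = 8 · -1 = -8
  d = 572: d(572) · μ(572/572) = 12 · 1 = 12
Summing: (d * μ)(572) = 0 + -2 + 3 + 0 + 0 + 4 + 4 + -6 + -6 + 0 + -8 + 12 = 1.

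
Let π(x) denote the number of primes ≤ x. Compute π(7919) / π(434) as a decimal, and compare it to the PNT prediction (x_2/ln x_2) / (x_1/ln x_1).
π(7919)/π(434) = 1000/84 ≈ 11.9048;  PNT prediction ≈ 12.3440.

π(434) = 84 and π(7919) = 1000, so π(7919)/π(434) ≈ 11.9048. The PNT-predicted ratio is (7919/ln(7919)) / (434/ln(434)) ≈ 12.3440. The two agree to within a few percent, as expected.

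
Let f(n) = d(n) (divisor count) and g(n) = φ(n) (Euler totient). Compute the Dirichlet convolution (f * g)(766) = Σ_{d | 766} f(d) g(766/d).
(d * φ)(766) = 1152

Divisors of 766: [1, 2, 383, 766]. For each d | 766:
  d = 1: d(1) · φ(766/1) = 1 · 382 = 382
  d = 2: d(2) · φ(766/2) = 2 · 382 = 764
  d = 383: d(383) · φ(766/383) = 2 · 1 = 2
  d = 766: d(766) · φ(766/766) = 4 · 1 = 4
Summing: (d * φ)(766) = 382 + 764 + 2 + 4 = 1152.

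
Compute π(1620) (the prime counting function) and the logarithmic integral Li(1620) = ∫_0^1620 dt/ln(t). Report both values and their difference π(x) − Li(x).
π(1620) = 256;  Li(1620) ≈ 264.13;  π(x) − Li(x) ≈ -8.13.

Direct count of primes ≤ 1620 gives π(1620) = 256. Numerical evaluation of the logarithmic integral gives Li(1620) ≈ 264.13. The difference π(x) − Li(x) ≈ -8.13 is typically negative for small/moderate x (Li(x) overestimates), though Littlewood's theorem shows this sign changes infinitely often.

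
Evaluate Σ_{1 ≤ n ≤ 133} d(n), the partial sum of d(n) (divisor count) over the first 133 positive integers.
Σ_{n ≤ 133} d(n) = 675

Compute d(n) for each 1 ≤ n ≤ 133: d(1) = 1, d(2) = 2, d(3) = 2, d(4) = 3, d(5) = 2, d(6) = 4, d(7) = 2, d(8) = 4, d(9) = 3, d(10) = 4, d(11) = 2, d(12) = 6, d(13) = 2, d(14) = 4, d(15) = 4, d(16) = 5, d(17) = 2, d(18) = 6, d(19) = 2, d(20) = 6, d(21) = 4, d(22) = 4, d(23) = 2, d(24) = 8, d(25) = 3, d(26) = 4, d(27) = 4, d(28) = 6, d(29) = 2, d(30) = 8, d(31) = 2, d(32) = 6, d(33) = 4, d(34) = 4, d(35) = 4, d(36) = 9, d(37) = 2, d(38) = 4, d(39) = 4, d(40) = 8, d(41) = 2, d(42) = 8, d(43) = 2, d(44) = 6, d(45) = 6, d(46) = 4, d(47) = 2, d(48) = 10, d(49) = 3, d(50) = 6, d(51) = 4, d(52) = 6, d(53) = 2, d(54) = 8, d(55) = 4, d(56) = 8, d(57) = 4, d(58) = 4, d(59) = 2, d(60) = 12, d(61) = 2, d(62) = 4, d(63) = 6, d(64) = 7, d(65) = 4, d(66) = 8, d(67) = 2, d(68) = 6, d(69) = 4, d(70) = 8, d(71) = 2, d(72) = 12, d(73) = 2, d(74) = 4, d(75) = 6, d(76) = 6, d(77) = 4, d(78) = 8, d(79) = 2, d(80) = 10, d(81) = 5, d(82) = 4, d(83) = 2, d(84) = 12, d(85) = 4, d(86) = 4, d(87) = 4, d(88) = 8, d(89) = 2, d(90) = 12, d(91) = 4, d(92) = 6, d(93) = 4, d(94) = 4, d(95) = 4, d(96) = 12, d(97) = 2, d(98) = 6, d(99) = 6, d(100) = 9, d(101) = 2, d(102) = 8, d(103) = 2, d(104) = 8, d(105) = 8, d(106) = 4, d(107) = 2, d(108) = 12, d(109) = 2, d(110) = 8, d(111) = 4, d(112) = 10, d(113) = 2, d(114) = 8, d(115) = 4, d(116) = 6, d(117) = 6, d(118) = 4, d(119) = 4, d(120) = 16, d(121) = 3, d(122) = 4, d(123) = 4, d(124) = 6, d(125) = 4, d(126) = 12, d(127) = 2, d(128) = 8, d(129) = 4, d(130) = 8, d(131) = 2, d(132) = 12, d(133) = 4. Summing all 133 values: 675. (Dirichlet's divisor formula: Σ_{n ≤ x} d(n) = x ln(x) + (2γ − 1) x + O(√x). For x = 133, the asymptotic estimate is ≈ 670.96.)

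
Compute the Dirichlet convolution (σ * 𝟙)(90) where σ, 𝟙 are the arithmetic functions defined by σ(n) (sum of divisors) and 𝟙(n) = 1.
(σ * 𝟙)(90) = 504

Divisors of 90: [1, 2, 3, 5, 6, 9, 10, 15, 18, 30, 45, 90]. For each d | 90:
  d = 1: σ(1) · 𝟙(90/1) = 1 · 1 = 1
  d = 2: σ(2) · 𝟙(90/2) = 3 · 1 = 3
  d = 3: σ(3) · 𝟙(90/3) = 4 · 1 = 4
  d = 5: σ(5) · 𝟙(90/5) = 6 · 1 = 6
  d = 6: σ(6) · 𝟙(90/6) = 12 · 1 = 12
  d = 9: σ(9) · 𝟙(90/9) = 13 · 1 = 13
  d = 10: σ(10) · 𝟙(90/10) = 18 · 1 = 18
  d = 15: σ(15) · 𝟙(90/15) = 24 · 1 = 24
  d = 18: σ(18) · 𝟙(90/18) = 39 · 1 = 39
  d = 30: σ(30) · 𝟙(90/30) = 72 · 1 = 72
  d = 45: σ(45) · 𝟙(90/45) = 78 · 1 = 78
  d = 90: σ(90) · 𝟙(90/90) = 234 · 1 = 234
Summing: (σ * 𝟙)(90) = 1 + 3 + 4 + 6 + 12 + 13 + 18 + 24 + 39 + 72 + 78 + 234 = 504.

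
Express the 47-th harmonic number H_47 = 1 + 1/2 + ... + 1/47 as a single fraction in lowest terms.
H_47 = 280682601097106968469/63245806209101973600

Direct summation: H_47 = 1 + 1/2 + ... + 1/47. The least common denominator is lcm(1, ..., 47) = 442720643463713815200; over this denominator the numerator is 442720643463713815200 + 221360321731856907600 + 147573547821237938400 + 110680160865928453800 + 88544128692742763040 + 73786773910618969200 + 63245806209101973600 + 55340080432964226900 + 49191182607079312800 + 44272064346371381520 + 40247331223973983200 + 36893386955309484600 + 34055434112593370400 + 31622903104550986800 + 29514709564247587680 + 27670040216482113450 + 26042390791983165600 + 24595591303539656400 + 23301086498090200800 + 22136032173185690760 + 21081935403033991200 + 20123665611986991600 + 19248723628857122400 + 18446693477654742300 + 17708825738548552608 + 17027717056296685200 + 16397060869026437600 + 15811451552275493400 + 15266229084955648800 + 14757354782123793840 + 14281311079474639200 + 13835020108241056725 + 13415777074657994400 + 13021195395991582800 + 12649161241820394720 + 12297795651769828200 + 11965422796316589600 + 11650543249045100400 + 11351811370864456800 + 11068016086592845380 + 10798064474724727200 + 10540967701516995600 + 10295828917760786400 + 10061832805993495800 + 9838236521415862560 + 9624361814428561200 + 9419588158802421600 = 1964778207679748779283, so H_47 = 1964778207679748779283/442720643463713815200; reducing by gcd(1964778207679748779283, 442720643463713815200) = 7 gives 280682601097106968469/63245806209101973600 ≈ 4.43796. (The PNT-adjacent estimate ln(47) + γ ≈ 4.42736 matches within O(1/n).)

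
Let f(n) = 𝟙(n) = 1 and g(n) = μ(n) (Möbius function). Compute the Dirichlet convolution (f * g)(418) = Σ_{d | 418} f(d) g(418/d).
(𝟙 * μ)(418) = 0

Divisors of 418: [1, 2, 11, 19, 22, 38, 209, 418]. For each d | 418:
  d = 1: 𝟙(1) · μ(418/1) = 1 · -1 = -1
  d = 2: 𝟙(2) · μ(418/2) = 1 · 1 = 1
  d = 11: 𝟙(11) · μ(418/11) = 1 · 1 = 1
  d = 19: 𝟙(19) · μ(418/19) = 1 · 1 = 1
  d = 22: 𝟙(22) · μ(418/22) = 1 · -1 = -1
  d = 38: 𝟙(38) · μ(418/38) = 1 · -1 = -1
  d = 209: 𝟙(209) · μ(418/209) = 1 · -1 = -1
  d = 418: 𝟙(418) · μ(418/418) = 1 · 1 = 1
Summing: (𝟙 * μ)(418) = -1 + 1 + 1 + 1 + -1 + -1 + -1 + 1 = 0.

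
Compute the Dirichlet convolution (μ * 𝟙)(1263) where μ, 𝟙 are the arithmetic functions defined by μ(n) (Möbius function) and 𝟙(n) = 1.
(μ * 𝟙)(1263) = 0

Divisors of 1263: [1, 3, 421, 1263]. For each d | 1263:
  d = 1: μ(1) · 𝟙(1263/1) = 1 · 1 = 1
  d = 3: μ(3) · 𝟙(1263/3) = -1 · 1 = -1
  d = 421: μ(421) · 𝟙(1263/421) = -1 · 1 = -1
  d = 1263: μ(1263) · 𝟙(1263/1263) = 1 · 1 = 1
Summing: (μ * 𝟙)(1263) = 1 + -1 + -1 + 1 = 0.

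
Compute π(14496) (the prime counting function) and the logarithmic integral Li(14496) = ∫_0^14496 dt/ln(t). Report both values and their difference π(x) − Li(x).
π(14496) = 1698;  Li(14496) ≈ 1724.12;  π(x) − Li(x) ≈ -26.12.

Direct count of primes ≤ 14496 gives π(14496) = 1698. Numerical evaluation of the logarithmic integral gives Li(14496) ≈ 1724.12. The difference π(x) − Li(x) ≈ -26.12 is typically negative for small/moderate x (Li(x) overestimates), though Littlewood's theorem shows this sign changes infinitely often.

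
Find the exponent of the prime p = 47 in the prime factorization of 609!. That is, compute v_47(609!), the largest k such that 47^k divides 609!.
v_47(609!) = 12

Legendre's formula: v_p(n!) = Σ_{k ≥ 1} ⌊n / p^k⌋. For p = 47, n = 609, the terms are:
  ⌊609/47^1⌋ = ⌊609/47⌋ = 12
(the next term ⌊609/47^2⌋ = 0, terminating the sum). Summing: v_47(609!) = 12 = 12.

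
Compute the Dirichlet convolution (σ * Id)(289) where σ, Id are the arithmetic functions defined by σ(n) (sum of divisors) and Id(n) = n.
(σ * Id)(289) = 902

Divisors of 289: [1, 17, 289]. For each d | 289:
  d = 1: σ(1) · Id(289/1) = 1 · 289 = 289
  d = 17: σ(17) · Id(289/17) = 18 · 17 = 306
  d = 289: σ(289) · Id(289/289) = 307 · 1 = 307
Summing: (σ * Id)(289) = 289 + 306 + 307 = 902.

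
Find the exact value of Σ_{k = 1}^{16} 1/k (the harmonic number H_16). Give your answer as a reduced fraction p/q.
H_16 = 2436559/720720

Direct summation: H_16 = 1 + 1/2 + ... + 1/16. The least common denominator is lcm(1, ..., 16) = 720720; over this denominator the numerator is 720720 + 360360 + 240240 + 180180 + 144144 + 120120 + 102960 + 90090 + 80080 + 72072 + 65520 + 60060 + 55440 + 51480 + 48048 + 45045 = 2436559, so H_16 = 2436559/720720 (already in lowest terms) ≈ 3.38073. (The PNT-adjacent estimate ln(16) + γ ≈ 3.34980 matches within O(1/n).)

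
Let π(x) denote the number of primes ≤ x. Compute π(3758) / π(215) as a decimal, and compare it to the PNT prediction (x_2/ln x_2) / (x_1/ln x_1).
π(3758)/π(215) = 522/47 ≈ 11.1064;  PNT prediction ≈ 11.4040.

π(215) = 47 and π(3758) = 522, so π(3758)/π(215) ≈ 11.1064. The PNT-predicted ratio is (3758/ln(3758)) / (215/ln(215)) ≈ 11.4040. The two agree to within a few percent, as expected.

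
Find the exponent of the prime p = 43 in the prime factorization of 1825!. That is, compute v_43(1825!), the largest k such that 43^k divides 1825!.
v_43(1825!) = 42

Legendre's formula: v_p(n!) = Σ_{k ≥ 1} ⌊n / p^k⌋. For p = 43, n = 1825, the terms are:
  ⌊1825/43^1⌋ = ⌊1825/43⌋ = 42
(the next term ⌊1825/43^2⌋ = 0, terminating the sum). Summing: v_43(1825!) = 42 = 42.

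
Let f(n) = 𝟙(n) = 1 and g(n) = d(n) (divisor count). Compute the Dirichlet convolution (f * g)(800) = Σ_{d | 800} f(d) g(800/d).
(𝟙 * d)(800) = 126

Divisors of 800: [1, 2, 4, 5, 8, 10, 16, 20, 25, 32, 40, 50, 80, 100, 160, 200, 400, 800]. For each d | 800:
  d = 1: 𝟙(1) · d(800/1) = 1 · 18 = 18
  d = 2: 𝟙(2) · d(800/2) = 1 · 15 = 15
  d = 4: 𝟙(4) · d(800/4) = 1 · 12 = 12
  d = 5: 𝟙(5) · d(800/5) = 1 · 12 = 12
  d = 8: 𝟙(8) · d(800/8) = 1 · 9 = 9
  d = 10: 𝟙(10) · d(800/10) = 1 · 10 = 10
  d = 16: 𝟙(16) · d(800/16) = 1 · 6 = 6
  d = 20: 𝟙(20) · d(800/20) = 1 · 8 = 8
  d = 25: 𝟙(25) · d(800/25) = 1 · 6 = 6
  d = 32: 𝟙(32) · d(800/32) = 1 · 3 = 3
  d = 40: 𝟙(40) · d(800/40) = 1 · 6 = 6
  d = 50: 𝟙(50) · d(800/50) = 1 · 5 = 5
  d = 80: 𝟙(80) · d(800/80) = 1 · 4 = 4
  d = 100: 𝟙(100) · d(800/100) = 1 · 4 = 4
  d = 160: 𝟙(160) · d(800/160) = 1 · 2 = 2
  d = 200: 𝟙(200) · d(800/200) = 1 · 3 = 3
  d = 400: 𝟙(400) · d(800/400) = 1 · 2 = 2
  d = 800: 𝟙(800) · d(800/800) = 1 · 1 = 1
Summing: (𝟙 * d)(800) = 18 + 15 + 12 + 12 + 9 + 10 + 6 + 8 + 6 + 3 + 6 + 5 + 4 + 4 + 2 + 3 + 2 + 1 = 126.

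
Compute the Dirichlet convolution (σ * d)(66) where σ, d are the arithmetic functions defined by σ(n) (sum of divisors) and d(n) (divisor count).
(σ * d)(66) = 420

Divisors of 66: [1, 2, 3, 6, 11, 22, 33, 66]. For each d | 66:
  d = 1: σ(1) · d(66/1) = 1 · 8 = 8
  d = 2: σ(2) · d(66/2) = 3 · 4 = 12
  d = 3: σ(3) · d(66/3) = 4 · 4 = 16
  d = 6: σ(6) · d(66/6) = 12 · 2 = 24
  d = 11: σ(11) · d(66/11) = 12 · 4 = 48
  d = 22: σ(22) · d(66/22) = 36 · 2 = 72
  d = 33: σ(33) · d(66/33) = 48 · 2 = 96
  d = 66: σ(66) · d(66/66) = 144 · 1 = 144
Summing: (σ * d)(66) = 8 + 12 + 16 + 24 + 48 + 72 + 96 + 144 = 420.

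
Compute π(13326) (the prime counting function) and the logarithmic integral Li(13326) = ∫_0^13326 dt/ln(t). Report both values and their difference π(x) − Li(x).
π(13326) = 1581;  Li(13326) ≈ 1601.48;  π(x) − Li(x) ≈ -20.48.

Direct count of primes ≤ 13326 gives π(13326) = 1581. Numerical evaluation of the logarithmic integral gives Li(13326) ≈ 1601.48. The difference π(x) − Li(x) ≈ -20.48 is typically negative for small/moderate x (Li(x) overestimates), though Littlewood's theorem shows this sign changes infinitely often.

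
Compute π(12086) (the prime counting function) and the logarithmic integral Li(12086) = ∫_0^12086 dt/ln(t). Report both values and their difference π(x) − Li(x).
π(12086) = 1446;  Li(12086) ≈ 1470.25;  π(x) − Li(x) ≈ -24.25.

Direct count of primes ≤ 12086 gives π(12086) = 1446. Numerical evaluation of the logarithmic integral gives Li(12086) ≈ 1470.25. The difference π(x) − Li(x) ≈ -24.25 is typically negative for small/moderate x (Li(x) overestimates), though Littlewood's theorem shows this sign changes infinitely often.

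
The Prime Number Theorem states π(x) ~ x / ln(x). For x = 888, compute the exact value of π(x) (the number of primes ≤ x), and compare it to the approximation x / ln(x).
π(888) = 154;  x/ln(x) ≈ 130.80;  relative error ≈ 15.06%.

Directly count primes up to 888: π(888) = 154. The PNT approximation gives 888/ln(888) ≈ 888/6.78897 ≈ 130.80. Relative error (π(x) − x/ln(x)) / π(x) ≈ 15.06%; the approximation is known to undercount slightly (Li(x) is a better estimate).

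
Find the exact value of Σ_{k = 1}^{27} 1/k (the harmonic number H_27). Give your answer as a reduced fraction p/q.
H_27 = 312536252003/80313433200

Direct summation: H_27 = 1 + 1/2 + ... + 1/27. The least common denominator is lcm(1, ..., 27) = 80313433200; over this denominator the numerator is 80313433200 + 40156716600 + 26771144400 + 20078358300 + 16062686640 + 13385572200 + 11473347600 + 10039179150 + 8923714800 + 8031343320 + 7301221200 + 6692786100 + 6177956400 + 5736673800 + 5354228880 + 5019589575 + 4724319600 + 4461857400 + 4227022800 + 4015671660 + 3824449200 + 3650610600 + 3491888400 + 3346393050 + 3212537328 + 3088978200 + 2974571600 = 312536252003, so H_27 = 312536252003/80313433200 (already in lowest terms) ≈ 3.89146. (The PNT-adjacent estimate ln(27) + γ ≈ 3.87305 matches within O(1/n).)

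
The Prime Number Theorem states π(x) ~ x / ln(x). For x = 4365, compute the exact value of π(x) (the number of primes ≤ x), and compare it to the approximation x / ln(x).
π(4365) = 596;  x/ln(x) ≈ 520.80;  relative error ≈ 12.62%.

Directly count primes up to 4365: π(4365) = 596. The PNT approximation gives 4365/ln(4365) ≈ 4365/8.38137 ≈ 520.80. Relative error (π(x) − x/ln(x)) / π(x) ≈ 12.62%; the approximation is known to undercount slightly (Li(x) is a better estimate).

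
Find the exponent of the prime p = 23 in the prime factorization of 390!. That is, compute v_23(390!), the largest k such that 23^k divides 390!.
v_23(390!) = 16

Legendre's formula: v_p(n!) = Σ_{k ≥ 1} ⌊n / p^k⌋. For p = 23, n = 390, the terms are:
  ⌊390/23^1⌋ = ⌊390/23⌋ = 16
(the next term ⌊390/23^2⌋ = 0, terminating the sum). Summing: v_23(390!) = 16 = 16.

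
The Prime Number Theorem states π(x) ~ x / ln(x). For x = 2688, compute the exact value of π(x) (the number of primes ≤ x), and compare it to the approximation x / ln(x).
π(2688) = 390;  x/ln(x) ≈ 340.40;  relative error ≈ 12.72%.

Directly count primes up to 2688: π(2688) = 390. The PNT approximation gives 2688/ln(2688) ≈ 2688/7.89655 ≈ 340.40. Relative error (π(x) − x/ln(x)) / π(x) ≈ 12.72%; the approximation is known to undercount slightly (Li(x) is a better estimate).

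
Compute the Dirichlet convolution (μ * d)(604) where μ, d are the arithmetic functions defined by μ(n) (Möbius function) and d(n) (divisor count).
(μ * d)(604) = 1

Divisors of 604: [1, 2, 4, 151, 302, 604]. For each d | 604:
  d = 1: μ(1) · d(604/1) = 1 · 6 = 6
  d = 2: μ(2) · d(604/2) = -1 · 4 = -4
  d = 4: μ(4) · d(604/4) = 0 · 2 = 0
  d = 151: μ(151) · d(604/151) = -1 · 3 = -3
  d = 302: μ(302) · d(604/302) = 1 · 2 = 2
  d = 604: μ(604) · d(604/604) = 0 · 1 = 0
Summing: (μ * d)(604) = 6 + -4 + 0 + -3 + 2 + 0 = 1.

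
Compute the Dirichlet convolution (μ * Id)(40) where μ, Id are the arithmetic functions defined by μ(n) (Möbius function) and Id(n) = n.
(μ * Id)(40) = 16

Divisors of 40: [1, 2, 4, 5, 8, 10, 20, 40]. For each d | 40:
  d = 1: μ(1) · Id(40/1) = 1 · 40 = 40
  d = 2: μ(2) · Id(40/2) = -1 · 20 = -20
  d = 4: μ(4) · Id(40/4) = 0 · 10 = 0
  d = 5: μ(5) · Id(40/5) = -1 · 8 = -8
  d = 8: μ(8) · Id(40/8) = 0 · 5 = 0
  d = 10: μ(10) · Id(40/10) = 1 · 4 = 4
  d = 20: μ(20) · Id(40/20) = 0 · 2 = 0
  d = 40: μ(40) · Id(40/40) = 0 · 1 = 0
Summing: (μ * Id)(40) = 40 + -20 + 0 + -8 + 0 + 4 + 0 + 0 = 16.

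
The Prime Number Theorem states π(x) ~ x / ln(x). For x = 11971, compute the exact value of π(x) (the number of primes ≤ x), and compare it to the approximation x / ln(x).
π(11971) = 1436;  x/ln(x) ≈ 1274.83;  relative error ≈ 11.22%.

Directly count primes up to 11971: π(11971) = 1436. The PNT approximation gives 11971/ln(11971) ≈ 11971/9.39024 ≈ 1274.83. Relative error (π(x) − x/ln(x)) / π(x) ≈ 11.22%; the approximation is known to undercount slightly (Li(x) is a better estimate).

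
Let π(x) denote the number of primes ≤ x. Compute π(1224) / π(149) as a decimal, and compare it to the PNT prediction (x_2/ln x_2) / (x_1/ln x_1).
π(1224)/π(149) = 200/35 ≈ 5.7143;  PNT prediction ≈ 5.7816.

π(149) = 35 and π(1224) = 200, so π(1224)/π(149) ≈ 5.7143. The PNT-predicted ratio is (1224/ln(1224)) / (149/ln(149)) ≈ 5.7816. The two agree to within a few percent, as expected.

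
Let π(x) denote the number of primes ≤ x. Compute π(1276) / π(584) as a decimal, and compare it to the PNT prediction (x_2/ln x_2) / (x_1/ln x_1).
π(1276)/π(584) = 205/106 ≈ 1.9340;  PNT prediction ≈ 1.9461.

π(584) = 106 and π(1276) = 205, so π(1276)/π(584) ≈ 1.9340. The PNT-predicted ratio is (1276/ln(1276)) / (584/ln(584)) ≈ 1.9461. The two agree to within a few percent, as expected.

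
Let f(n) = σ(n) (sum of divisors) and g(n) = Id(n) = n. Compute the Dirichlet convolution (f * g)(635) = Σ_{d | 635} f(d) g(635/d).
(σ * Id)(635) = 2805

Divisors of 635: [1, 5, 127, 635]. For each d | 635:
  d = 1: σ(1) · Id(635/1) = 1 · 635 = 635
  d = 5: σ(5) · Id(635/5) = 6 · 127 = 762
  d = 127: σ(127) · Id(635/127) = 128 · 5 = 640
  d = 635: σ(635) · Id(635/635) = 768 · 1 = 768
Summing: (σ * Id)(635) = 635 + 762 + 640 + 768 = 2805.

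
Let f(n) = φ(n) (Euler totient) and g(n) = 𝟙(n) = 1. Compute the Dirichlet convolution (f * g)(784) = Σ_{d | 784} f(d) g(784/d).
(φ * 𝟙)(784) = 784

Divisors of 784: [1, 2, 4, 7, 8, 14, 16, 28, 49, 56, 98, 112, 196, 392, 784]. For each d | 784:
  d = 1: φ(1) · 𝟙(784/1) = 1 · 1 = 1
  d = 2: φ(2) · 𝟙(784/2) = 1 · 1 = 1
  d = 4: φ(4) · 𝟙(784/4) = 2 · 1 = 2
  d = 7: φ(7) · 𝟙(784/7) = 6 · 1 = 6
  d = 8: φ(8) · 𝟙(784/8) = 4 · 1 = 4
  d = 14: φ(14) · 𝟙(784/14) = 6 · 1 = 6
  d = 16: φ(16) · 𝟙(784/16) = 8 · 1 = 8
  d = 28: φ(28) · 𝟙(784/28) = 12 · 1 = 12
  d = 49: φ(49) · 𝟙(784/49) = 42 · 1 = 42
  d = 56: φ(56) · 𝟙(784/56) = 24 · 1 = 24
  d = 98: φ(98) · 𝟙(784/98) = 42 · 1 = 42
  d = 112: φ(112) · 𝟙(784/112) = 48 · 1 = 48
  d = 196: φ(196) · 𝟙(784/196) = 84 · 1 = 84
  d = 392: φ(392) · 𝟙(784/392) = 168 · 1 = 168
  d = 784: φ(784) · 𝟙(784/784) = 336 · 1 = 336
Summing: (φ * 𝟙)(784) = 1 + 1 + 2 + 6 + 4 + 6 + 8 + 12 + 42 + 24 + 42 + 48 + 84 + 168 + 336 = 784.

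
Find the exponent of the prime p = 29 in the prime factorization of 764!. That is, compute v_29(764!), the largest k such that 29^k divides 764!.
v_29(764!) = 26

Legendre's formula: v_p(n!) = Σ_{k ≥ 1} ⌊n / p^k⌋. For p = 29, n = 764, the terms are:
  ⌊764/29^1⌋ = ⌊764/29⌋ = 26
(the next term ⌊764/29^2⌋ = 0, terminating the sum). Summing: v_29(764!) = 26 = 26.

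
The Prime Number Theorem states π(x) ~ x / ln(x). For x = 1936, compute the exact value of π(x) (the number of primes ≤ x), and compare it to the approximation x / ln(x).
π(1936) = 295;  x/ln(x) ≈ 255.80;  relative error ≈ 13.29%.

Directly count primes up to 1936: π(1936) = 295. The PNT approximation gives 1936/ln(1936) ≈ 1936/7.56838 ≈ 255.80. Relative error (π(x) − x/ln(x)) / π(x) ≈ 13.29%; the approximation is known to undercount slightly (Li(x) is a better estimate).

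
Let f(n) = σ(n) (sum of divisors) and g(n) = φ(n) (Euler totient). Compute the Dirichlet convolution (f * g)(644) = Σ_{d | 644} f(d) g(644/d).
(σ * φ)(644) = 7728

Divisors of 644: [1, 2, 4, 7, 14, 23, 28, 46, 92, 161, 322, 644]. For each d | 644:
  d = 1: σ(1) · φ(644/1) = 1 · 264 = 264
  d = 2: σ(2) · φ(644/2) = 3 · 132 = 396
  d = 4: σ(4) · φ(644/4) = 7 · 132 = 924
  d = 7: σ(7) · φ(644/7) = 8 · 44 = 352
  d = 14: σ(14) · φ(644/14) = 24 · 22 = 528
  d = 23: σ(23) · φ(644/23) = 24 · 12 = 288
  d = 28: σ(28) · φ(644/28) = 56 · 22 = 1232
  d = 46: σ(46) · φ(644/46) = 72 · 6 = 432
  d = 92: σ(92) · φ(644/92) = 168 · 6 = 1008
  d = 161: σ(161) · φ(644/161) = 192 · 2 = 384
  d = 322: σ(322) · φ(644/322) = 576 · 1 = 576
  d = 644: σ(644) · φ(644/644) = 1344 · 1 = 1344
Summing: (σ * φ)(644) = 264 + 396 + 924 + 352 + 528 + 288 + 1232 + 432 + 1008 + 384 + 576 + 1344 = 7728.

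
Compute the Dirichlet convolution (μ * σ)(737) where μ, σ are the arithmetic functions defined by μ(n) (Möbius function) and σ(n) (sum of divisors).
(μ * σ)(737) = 737

Divisors of 737: [1, 11, 67, 737]. For each d | 737:
  d = 1: μ(1) · σ(737/1) = 1 · 816 = 816
  d = 11: μ(11) · σ(737/11) = -1 · 68 = -68
  d = 67: μ(67) · σ(737/67) = -1 · 12 = -12
  d = 737: μ(737) · σ(737/737) = 1 · 1 = 1
Summing: (μ * σ)(737) = 816 + -68 + -12 + 1 = 737.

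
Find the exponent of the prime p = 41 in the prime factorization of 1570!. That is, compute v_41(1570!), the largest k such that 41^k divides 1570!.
v_41(1570!) = 38

Legendre's formula: v_p(n!) = Σ_{k ≥ 1} ⌊n / p^k⌋. For p = 41, n = 1570, the terms are:
  ⌊1570/41^1⌋ = ⌊1570/41⌋ = 38
(the next term ⌊1570/41^2⌋ = 0, terminating the sum). Summing: v_41(1570!) = 38 = 38.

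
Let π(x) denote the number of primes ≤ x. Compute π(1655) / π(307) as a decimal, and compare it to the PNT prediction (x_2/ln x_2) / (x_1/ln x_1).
π(1655)/π(307) = 259/63 ≈ 4.1111;  PNT prediction ≈ 4.1655.

π(307) = 63 and π(1655) = 259, so π(1655)/π(307) ≈ 4.1111. The PNT-predicted ratio is (1655/ln(1655)) / (307/ln(307)) ≈ 4.1655. The two agree to within a few percent, as expected.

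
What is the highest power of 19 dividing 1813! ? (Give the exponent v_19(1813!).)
v_19(1813!) = 100

Legendre's formula: v_p(n!) = Σ_{k ≥ 1} ⌊n / p^k⌋. For p = 19, n = 1813, the terms are:
  ⌊1813/19^1⌋ = ⌊1813/19⌋ = 95
  ⌊1813/19^2⌋ = ⌊1813/361⌋ = 5
(the next term ⌊1813/19^3⌋ = 0, terminating the sum). Summing: v_19(1813!) = 95 + 5 = 100.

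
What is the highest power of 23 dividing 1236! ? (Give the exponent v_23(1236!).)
v_23(1236!) = 55

Legendre's formula: v_p(n!) = Σ_{k ≥ 1} ⌊n / p^k⌋. For p = 23, n = 1236, the terms are:
  ⌊1236/23^1⌋ = ⌊1236/23⌋ = 53
  ⌊1236/23^2⌋ = ⌊1236/529⌋ = 2
(the next term ⌊1236/23^3⌋ = 0, terminating the sum). Summing: v_23(1236!) = 53 + 2 = 55.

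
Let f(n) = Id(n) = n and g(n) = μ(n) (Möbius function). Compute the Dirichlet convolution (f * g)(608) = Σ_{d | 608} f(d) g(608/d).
(Id * μ)(608) = 288

Divisors of 608: [1, 2, 4, 8, 16, 19, 32, 38, 76, 152, 304, 608]. For each d | 608:
  d = 1: Id(1) · μ(608/1) = 1 · 0 = 0
  d = 2: Id(2) · μ(608/2) = 2 · 0 = 0
  d = 4: Id(4) · μ(608/4) = 4 · 0 = 0
  d = 8: Id(8) · μ(608/8) = 8 · 0 = 0
  d = 16: Id(16) · μ(608/16) = 16 · 1 = 16
  d = 19: Id(19) · μ(608/19) = 19 · 0 = 0
  d = 32: Id(32) · μ(608/32) = 32 · -1 = -32
  d = 38: Id(38) · μ(608/38) = 38 · 0 = 0
  d = 76: Id(76) · μ(608/76) = 76 · 0 = 0
  d = 152: Id(152) · μ(608/152) = 152 · 0 = 0
  d = 304: Id(304) · μ(608/304) = 304 · -1 = -304
  d = 608: Id(608) · μ(608/608) = 608 · 1 = 608
Summing: (Id * μ)(608) = 0 + 0 + 0 + 0 + 16 + 0 + -32 + 0 + 0 + 0 + -304 + 608 = 288.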